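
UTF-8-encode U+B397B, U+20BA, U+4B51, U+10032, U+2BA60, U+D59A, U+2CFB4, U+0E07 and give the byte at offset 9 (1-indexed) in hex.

0xAD

1-indexed offset 9 is 0-indexed offset 8.
U+B397B → 4-byte form F2 B3 A5 BB at offsets 0–3.
U+20BA → 3-byte form E2 82 BA at offsets 4–6.
U+4B51 → 3-byte form E4 AD 91 at offsets 7–9.
Offset 8 falls in char 3's range; it's byte 2 of E4 AD 91 = 0xAD.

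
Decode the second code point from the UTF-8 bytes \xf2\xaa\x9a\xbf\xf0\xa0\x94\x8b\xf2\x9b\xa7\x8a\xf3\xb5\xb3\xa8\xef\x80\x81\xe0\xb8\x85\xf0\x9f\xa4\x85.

U+2050B

Offset 0: leading byte 0xF2 = 11110010 → 4-byte char #1 = F2 AA 9A BF.
Offset 4: leading byte 0xF0 = 11110000 → 4-byte char #2 = F0 A0 94 8B.
Leading byte 0xF0 = 11110000 matches 11110xxx → 4-byte sequence.
Byte 1: 0xF0 = 11110000, payload 000 (3 bits).
Byte 2: 0xA0 = 10100000 (10xxxxxx ✓), payload 100000.
Byte 3: 0x94 = 10010100 (10xxxxxx ✓), payload 010100.
Byte 4: 0x8B = 10001011 (10xxxxxx ✓), payload 001011.
Concatenate: 000100000010100001011 = 0x2050B (21 bits → U+2050B).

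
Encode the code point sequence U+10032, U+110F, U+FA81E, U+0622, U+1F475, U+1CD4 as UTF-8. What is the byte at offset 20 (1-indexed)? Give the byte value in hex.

0x94

1-indexed offset 20 is 0-indexed offset 19.
U+10032 → 4-byte form F0 90 80 B2 at offsets 0–3.
U+110F → 3-byte form E1 84 8F at offsets 4–6.
U+FA81E → 4-byte form F3 BA A0 9E at offsets 7–10.
U+0622 → 2-byte form D8 A2 at offsets 11–12.
U+1F475 → 4-byte form F0 9F 91 B5 at offsets 13–16.
U+1CD4 → 3-byte form E1 B3 94 at offsets 17–19.
Offset 19 falls in char 6's range; it's byte 3 of E1 B3 94 = 0x94.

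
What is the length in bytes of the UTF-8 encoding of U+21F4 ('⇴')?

U+21F4 = 0x21F4. UTF-8 uses 1 byte below 0x80, 2 below 0x800, 3 below 0x10000, 4 up to 0x10FFFF. 0x21F4 is in U+0800–U+FFFF → 3 bytes.

3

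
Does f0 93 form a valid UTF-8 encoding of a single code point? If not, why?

invalid (sequence truncated)

Leading byte 0xF0 = 11110000 → 4-byte form, but only 2 bytes are present.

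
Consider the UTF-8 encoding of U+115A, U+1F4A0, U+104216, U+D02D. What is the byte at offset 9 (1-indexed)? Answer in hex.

1-indexed offset 9 is 0-indexed offset 8.
U+115A → 3-byte form E1 85 9A at offsets 0–2.
U+1F4A0 → 4-byte form F0 9F 92 A0 at offsets 3–6.
U+104216 → 4-byte form F4 84 88 96 at offsets 7–10.
Offset 8 falls in char 3's range; it's byte 2 of F4 84 88 96 = 0x84.

0x84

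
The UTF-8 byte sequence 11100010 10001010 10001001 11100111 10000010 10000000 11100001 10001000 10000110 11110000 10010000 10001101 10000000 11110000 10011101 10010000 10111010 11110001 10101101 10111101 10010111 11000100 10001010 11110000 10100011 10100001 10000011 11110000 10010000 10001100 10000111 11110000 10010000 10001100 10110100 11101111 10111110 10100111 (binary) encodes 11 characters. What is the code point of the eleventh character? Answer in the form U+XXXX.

U+FFA7

Offset 0: leading byte 0xE2 = 11100010 → 3-byte char #1 = E2 8A 89.
Offset 3: leading byte 0xE7 = 11100111 → 3-byte char #2 = E7 82 80.
Offset 6: leading byte 0xE1 = 11100001 → 3-byte char #3 = E1 88 86.
Offset 9: leading byte 0xF0 = 11110000 → 4-byte char #4 = F0 90 8D 80.
Offset 13: leading byte 0xF0 = 11110000 → 4-byte char #5 = F0 9D 90 BA.
Offset 17: leading byte 0xF1 = 11110001 → 4-byte char #6 = F1 AD BD 97.
Offset 21: leading byte 0xC4 = 11000100 → 2-byte char #7 = C4 8A.
Offset 23: leading byte 0xF0 = 11110000 → 4-byte char #8 = F0 A3 A1 83.
Offset 27: leading byte 0xF0 = 11110000 → 4-byte char #9 = F0 90 8C 87.
Offset 31: leading byte 0xF0 = 11110000 → 4-byte char #10 = F0 90 8C B4.
Offset 35: leading byte 0xEF = 11101111 → 3-byte char #11 = EF BE A7.
Leading byte 0xEF = 11101111 matches 1110xxxx → 3-byte sequence.
Byte 1: 0xEF = 11101111, payload 1111 (4 bits).
Byte 2: 0xBE = 10111110 (10xxxxxx ✓), payload 111110.
Byte 3: 0xA7 = 10100111 (10xxxxxx ✓), payload 100111.
Concatenate: 1111111110100111 = 0xFFA7 (16 bits → U+FFA7).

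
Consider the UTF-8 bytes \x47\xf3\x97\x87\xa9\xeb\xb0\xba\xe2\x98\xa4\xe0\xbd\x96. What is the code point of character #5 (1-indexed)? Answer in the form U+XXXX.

U+0F56

Offset 0: leading byte 0x47 = 01000111 → 1-byte char #1 = 47.
Offset 1: leading byte 0xF3 = 11110011 → 4-byte char #2 = F3 97 87 A9.
Offset 5: leading byte 0xEB = 11101011 → 3-byte char #3 = EB B0 BA.
Offset 8: leading byte 0xE2 = 11100010 → 3-byte char #4 = E2 98 A4.
Offset 11: leading byte 0xE0 = 11100000 → 3-byte char #5 = E0 BD 96.
Leading byte 0xE0 = 11100000 matches 1110xxxx → 3-byte sequence.
Byte 1: 0xE0 = 11100000, payload 0000 (4 bits).
Byte 2: 0xBD = 10111101 (10xxxxxx ✓), payload 111101.
Byte 3: 0x96 = 10010110 (10xxxxxx ✓), payload 010110.
Concatenate: 0000111101010110 = 0xF56 (16 bits → U+0F56).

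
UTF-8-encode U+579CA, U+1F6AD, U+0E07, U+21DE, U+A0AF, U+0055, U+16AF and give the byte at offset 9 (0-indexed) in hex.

0xB8

U+579CA → 4-byte form F1 97 A7 8A at offsets 0–3.
U+1F6AD → 4-byte form F0 9F 9A AD at offsets 4–7.
U+0E07 → 3-byte form E0 B8 87 at offsets 8–10.
Offset 9 falls in char 3's range; it's byte 2 of E0 B8 87 = 0xB8.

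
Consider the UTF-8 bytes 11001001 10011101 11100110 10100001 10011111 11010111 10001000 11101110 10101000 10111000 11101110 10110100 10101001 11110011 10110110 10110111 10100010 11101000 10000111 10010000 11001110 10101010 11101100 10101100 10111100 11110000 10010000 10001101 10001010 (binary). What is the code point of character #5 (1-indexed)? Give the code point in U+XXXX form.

Offset 0: leading byte 0xC9 = 11001001 → 2-byte char #1 = C9 9D.
Offset 2: leading byte 0xE6 = 11100110 → 3-byte char #2 = E6 A1 9F.
Offset 5: leading byte 0xD7 = 11010111 → 2-byte char #3 = D7 88.
Offset 7: leading byte 0xEE = 11101110 → 3-byte char #4 = EE A8 B8.
Offset 10: leading byte 0xEE = 11101110 → 3-byte char #5 = EE B4 A9.
Leading byte 0xEE = 11101110 matches 1110xxxx → 3-byte sequence.
Byte 1: 0xEE = 11101110, payload 1110 (4 bits).
Byte 2: 0xB4 = 10110100 (10xxxxxx ✓), payload 110100.
Byte 3: 0xA9 = 10101001 (10xxxxxx ✓), payload 101001.
Concatenate: 1110110100101001 = 0xED29 (16 bits → U+ED29).

U+ED29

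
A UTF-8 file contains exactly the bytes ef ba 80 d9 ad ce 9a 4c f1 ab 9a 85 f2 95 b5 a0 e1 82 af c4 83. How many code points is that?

Byte at offset 0: 0xEF = 11101111 → 3-byte char (#1). Advance 3.
Byte at offset 3: 0xD9 = 11011001 → 2-byte char (#2). Advance 2.
Byte at offset 5: 0xCE = 11001110 → 2-byte char (#3). Advance 2.
Byte at offset 7: 0x4C = 01001100 → 1-byte char (#4). Advance 1.
Byte at offset 8: 0xF1 = 11110001 → 4-byte char (#5). Advance 4.
Byte at offset 12: 0xF2 = 11110010 → 4-byte char (#6). Advance 4.
Byte at offset 16: 0xE1 = 11100001 → 3-byte char (#7). Advance 3.
Byte at offset 19: 0xC4 = 11000100 → 2-byte char (#8). Advance 2.
Reached end at offset 21 after 8 code points.

8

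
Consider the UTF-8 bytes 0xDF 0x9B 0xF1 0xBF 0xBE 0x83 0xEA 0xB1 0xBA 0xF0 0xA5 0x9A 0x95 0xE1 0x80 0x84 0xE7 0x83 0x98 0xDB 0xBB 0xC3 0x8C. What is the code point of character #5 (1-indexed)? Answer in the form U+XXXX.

U+1004

Offset 0: leading byte 0xDF = 11011111 → 2-byte char #1 = DF 9B.
Offset 2: leading byte 0xF1 = 11110001 → 4-byte char #2 = F1 BF BE 83.
Offset 6: leading byte 0xEA = 11101010 → 3-byte char #3 = EA B1 BA.
Offset 9: leading byte 0xF0 = 11110000 → 4-byte char #4 = F0 A5 9A 95.
Offset 13: leading byte 0xE1 = 11100001 → 3-byte char #5 = E1 80 84.
Leading byte 0xE1 = 11100001 matches 1110xxxx → 3-byte sequence.
Byte 1: 0xE1 = 11100001, payload 0001 (4 bits).
Byte 2: 0x80 = 10000000 (10xxxxxx ✓), payload 000000.
Byte 3: 0x84 = 10000100 (10xxxxxx ✓), payload 000100.
Concatenate: 0001000000000100 = 0x1004 (16 bits → U+1004).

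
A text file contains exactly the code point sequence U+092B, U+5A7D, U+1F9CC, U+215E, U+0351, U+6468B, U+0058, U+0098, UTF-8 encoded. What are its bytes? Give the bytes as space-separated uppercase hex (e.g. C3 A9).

U+092B: 3-byte form → E0 A4 AB.
U+5A7D: 3-byte form → E5 A9 BD.
U+1F9CC: 4-byte form → F0 9F A7 8C.
U+215E: 3-byte form → E2 85 9E.
U+0351: 2-byte form → CD 91.
U+6468B: 4-byte form → F1 A4 9A 8B.
U+0058: 1-byte form → 58.
U+0098: 2-byte form → C2 98.
Concatenated (22 bytes): E0 A4 AB E5 A9 BD F0 9F A7 8C E2 85 9E CD 91 F1 A4 9A 8B 58 C2 98.

E0 A4 AB E5 A9 BD F0 9F A7 8C E2 85 9E CD 91 F1 A4 9A 8B 58 C2 98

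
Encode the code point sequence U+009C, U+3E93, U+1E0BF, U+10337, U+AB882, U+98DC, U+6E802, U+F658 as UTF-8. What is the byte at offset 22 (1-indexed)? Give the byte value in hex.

0xAE

1-indexed offset 22 is 0-indexed offset 21.
U+009C → 2-byte form C2 9C at offsets 0–1.
U+3E93 → 3-byte form E3 BA 93 at offsets 2–4.
U+1E0BF → 4-byte form F0 9E 82 BF at offsets 5–8.
U+10337 → 4-byte form F0 90 8C B7 at offsets 9–12.
U+AB882 → 4-byte form F2 AB A2 82 at offsets 13–16.
U+98DC → 3-byte form E9 A3 9C at offsets 17–19.
U+6E802 → 4-byte form F1 AE A0 82 at offsets 20–23.
Offset 21 falls in char 7's range; it's byte 2 of F1 AE A0 82 = 0xAE.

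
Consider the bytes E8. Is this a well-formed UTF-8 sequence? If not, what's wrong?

Leading byte 0xE8 = 11101000 → 3-byte form, but only 1 byte is present.

invalid (sequence truncated)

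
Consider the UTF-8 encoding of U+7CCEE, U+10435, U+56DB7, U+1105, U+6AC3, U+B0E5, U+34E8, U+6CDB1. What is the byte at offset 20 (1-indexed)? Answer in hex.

1-indexed offset 20 is 0-indexed offset 19.
U+7CCEE → 4-byte form F1 BC B3 AE at offsets 0–3.
U+10435 → 4-byte form F0 90 90 B5 at offsets 4–7.
U+56DB7 → 4-byte form F1 96 B6 B7 at offsets 8–11.
U+1105 → 3-byte form E1 84 85 at offsets 12–14.
U+6AC3 → 3-byte form E6 AB 83 at offsets 15–17.
U+B0E5 → 3-byte form EB 83 A5 at offsets 18–20.
Offset 19 falls in char 6's range; it's byte 2 of EB 83 A5 = 0x83.

0x83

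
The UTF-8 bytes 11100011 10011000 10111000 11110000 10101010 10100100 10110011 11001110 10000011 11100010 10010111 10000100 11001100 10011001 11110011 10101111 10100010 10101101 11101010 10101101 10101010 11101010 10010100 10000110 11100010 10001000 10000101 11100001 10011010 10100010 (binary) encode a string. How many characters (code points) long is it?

10

Byte at offset 0: 0xE3 = 11100011 → 3-byte char (#1). Advance 3.
Byte at offset 3: 0xF0 = 11110000 → 4-byte char (#2). Advance 4.
Byte at offset 7: 0xCE = 11001110 → 2-byte char (#3). Advance 2.
Byte at offset 9: 0xE2 = 11100010 → 3-byte char (#4). Advance 3.
Byte at offset 12: 0xCC = 11001100 → 2-byte char (#5). Advance 2.
Byte at offset 14: 0xF3 = 11110011 → 4-byte char (#6). Advance 4.
Byte at offset 18: 0xEA = 11101010 → 3-byte char (#7). Advance 3.
Byte at offset 21: 0xEA = 11101010 → 3-byte char (#8). Advance 3.
Byte at offset 24: 0xE2 = 11100010 → 3-byte char (#9). Advance 3.
Byte at offset 27: 0xE1 = 11100001 → 3-byte char (#10). Advance 3.
Reached end at offset 30 after 10 code points.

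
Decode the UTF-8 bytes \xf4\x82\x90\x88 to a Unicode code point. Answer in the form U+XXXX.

U+102408

Leading byte 0xF4 = 11110100 matches 11110xxx → 4-byte sequence.
Byte 1: 0xF4 = 11110100, payload 100 (3 bits).
Byte 2: 0x82 = 10000010 (10xxxxxx ✓), payload 000010.
Byte 3: 0x90 = 10010000 (10xxxxxx ✓), payload 010000.
Byte 4: 0x88 = 10001000 (10xxxxxx ✓), payload 001000.
Concatenate: 100000010010000001000 = 0x102408 (21 bits → U+102408).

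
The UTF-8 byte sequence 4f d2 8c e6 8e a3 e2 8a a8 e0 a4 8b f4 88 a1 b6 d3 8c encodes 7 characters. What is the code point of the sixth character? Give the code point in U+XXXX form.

Offset 0: leading byte 0x4F = 01001111 → 1-byte char #1 = 4F.
Offset 1: leading byte 0xD2 = 11010010 → 2-byte char #2 = D2 8C.
Offset 3: leading byte 0xE6 = 11100110 → 3-byte char #3 = E6 8E A3.
Offset 6: leading byte 0xE2 = 11100010 → 3-byte char #4 = E2 8A A8.
Offset 9: leading byte 0xE0 = 11100000 → 3-byte char #5 = E0 A4 8B.
Offset 12: leading byte 0xF4 = 11110100 → 4-byte char #6 = F4 88 A1 B6.
Leading byte 0xF4 = 11110100 matches 11110xxx → 4-byte sequence.
Byte 1: 0xF4 = 11110100, payload 100 (3 bits).
Byte 2: 0x88 = 10001000 (10xxxxxx ✓), payload 001000.
Byte 3: 0xA1 = 10100001 (10xxxxxx ✓), payload 100001.
Byte 4: 0xB6 = 10110110 (10xxxxxx ✓), payload 110110.
Concatenate: 100001000100001110110 = 0x108876 (21 bits → U+108876).

U+108876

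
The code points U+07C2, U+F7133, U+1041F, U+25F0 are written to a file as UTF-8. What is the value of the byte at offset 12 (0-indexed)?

0xB0

U+07C2 → 2-byte form DF 82 at offsets 0–1.
U+F7133 → 4-byte form F3 B7 84 B3 at offsets 2–5.
U+1041F → 4-byte form F0 90 90 9F at offsets 6–9.
U+25F0 → 3-byte form E2 97 B0 at offsets 10–12.
Offset 12 falls in char 4's range; it's byte 3 of E2 97 B0 = 0xB0.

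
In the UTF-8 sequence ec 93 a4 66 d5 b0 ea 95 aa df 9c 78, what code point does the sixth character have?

U+0078

Offset 0: leading byte 0xEC = 11101100 → 3-byte char #1 = EC 93 A4.
Offset 3: leading byte 0x66 = 01100110 → 1-byte char #2 = 66.
Offset 4: leading byte 0xD5 = 11010101 → 2-byte char #3 = D5 B0.
Offset 6: leading byte 0xEA = 11101010 → 3-byte char #4 = EA 95 AA.
Offset 9: leading byte 0xDF = 11011111 → 2-byte char #5 = DF 9C.
Offset 11: leading byte 0x78 = 01111000 → 1-byte char #6 = 78.
Leading byte 0x78 = 01111000 matches 0xxxxxxx → 1-byte sequence.
Byte 1: 0x78 = 01111000, payload 1111000 (7 bits).
Concatenate: 1111000 = 0x78 (7 bits → U+0078).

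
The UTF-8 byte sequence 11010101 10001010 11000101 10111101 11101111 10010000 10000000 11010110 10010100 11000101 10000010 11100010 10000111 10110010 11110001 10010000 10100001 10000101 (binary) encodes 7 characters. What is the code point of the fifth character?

U+0142

Offset 0: leading byte 0xD5 = 11010101 → 2-byte char #1 = D5 8A.
Offset 2: leading byte 0xC5 = 11000101 → 2-byte char #2 = C5 BD.
Offset 4: leading byte 0xEF = 11101111 → 3-byte char #3 = EF 90 80.
Offset 7: leading byte 0xD6 = 11010110 → 2-byte char #4 = D6 94.
Offset 9: leading byte 0xC5 = 11000101 → 2-byte char #5 = C5 82.
Leading byte 0xC5 = 11000101 matches 110xxxxx → 2-byte sequence.
Byte 1: 0xC5 = 11000101, payload 00101 (5 bits).
Byte 2: 0x82 = 10000010 (10xxxxxx ✓), payload 000010.
Concatenate: 00101000010 = 0x142 (11 bits → U+0142).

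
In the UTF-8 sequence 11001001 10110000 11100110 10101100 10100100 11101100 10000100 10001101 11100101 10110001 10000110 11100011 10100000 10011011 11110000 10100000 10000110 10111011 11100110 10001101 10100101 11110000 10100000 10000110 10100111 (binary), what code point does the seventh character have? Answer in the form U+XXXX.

U+6365

Offset 0: leading byte 0xC9 = 11001001 → 2-byte char #1 = C9 B0.
Offset 2: leading byte 0xE6 = 11100110 → 3-byte char #2 = E6 AC A4.
Offset 5: leading byte 0xEC = 11101100 → 3-byte char #3 = EC 84 8D.
Offset 8: leading byte 0xE5 = 11100101 → 3-byte char #4 = E5 B1 86.
Offset 11: leading byte 0xE3 = 11100011 → 3-byte char #5 = E3 A0 9B.
Offset 14: leading byte 0xF0 = 11110000 → 4-byte char #6 = F0 A0 86 BB.
Offset 18: leading byte 0xE6 = 11100110 → 3-byte char #7 = E6 8D A5.
Leading byte 0xE6 = 11100110 matches 1110xxxx → 3-byte sequence.
Byte 1: 0xE6 = 11100110, payload 0110 (4 bits).
Byte 2: 0x8D = 10001101 (10xxxxxx ✓), payload 001101.
Byte 3: 0xA5 = 10100101 (10xxxxxx ✓), payload 100101.
Concatenate: 0110001101100101 = 0x6365 (16 bits → U+6365).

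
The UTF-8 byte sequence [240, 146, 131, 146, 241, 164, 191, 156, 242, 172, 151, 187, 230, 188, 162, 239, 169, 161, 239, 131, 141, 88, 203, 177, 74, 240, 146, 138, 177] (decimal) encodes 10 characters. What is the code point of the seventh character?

U+0058

Offset 0: leading byte 0xF0 = 11110000 → 4-byte char #1 = F0 92 83 92.
Offset 4: leading byte 0xF1 = 11110001 → 4-byte char #2 = F1 A4 BF 9C.
Offset 8: leading byte 0xF2 = 11110010 → 4-byte char #3 = F2 AC 97 BB.
Offset 12: leading byte 0xE6 = 11100110 → 3-byte char #4 = E6 BC A2.
Offset 15: leading byte 0xEF = 11101111 → 3-byte char #5 = EF A9 A1.
Offset 18: leading byte 0xEF = 11101111 → 3-byte char #6 = EF 83 8D.
Offset 21: leading byte 0x58 = 01011000 → 1-byte char #7 = 58.
Leading byte 0x58 = 01011000 matches 0xxxxxxx → 1-byte sequence.
Byte 1: 0x58 = 01011000, payload 1011000 (7 bits).
Concatenate: 1011000 = 0x58 (7 bits → U+0058).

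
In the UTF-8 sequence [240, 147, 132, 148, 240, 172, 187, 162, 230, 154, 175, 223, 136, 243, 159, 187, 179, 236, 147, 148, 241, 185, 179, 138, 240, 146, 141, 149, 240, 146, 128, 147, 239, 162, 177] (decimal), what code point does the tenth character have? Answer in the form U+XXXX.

Offset 0: leading byte 0xF0 = 11110000 → 4-byte char #1 = F0 93 84 94.
Offset 4: leading byte 0xF0 = 11110000 → 4-byte char #2 = F0 AC BB A2.
Offset 8: leading byte 0xE6 = 11100110 → 3-byte char #3 = E6 9A AF.
Offset 11: leading byte 0xDF = 11011111 → 2-byte char #4 = DF 88.
Offset 13: leading byte 0xF3 = 11110011 → 4-byte char #5 = F3 9F BB B3.
Offset 17: leading byte 0xEC = 11101100 → 3-byte char #6 = EC 93 94.
Offset 20: leading byte 0xF1 = 11110001 → 4-byte char #7 = F1 B9 B3 8A.
Offset 24: leading byte 0xF0 = 11110000 → 4-byte char #8 = F0 92 8D 95.
Offset 28: leading byte 0xF0 = 11110000 → 4-byte char #9 = F0 92 80 93.
Offset 32: leading byte 0xEF = 11101111 → 3-byte char #10 = EF A2 B1.
Leading byte 0xEF = 11101111 matches 1110xxxx → 3-byte sequence.
Byte 1: 0xEF = 11101111, payload 1111 (4 bits).
Byte 2: 0xA2 = 10100010 (10xxxxxx ✓), payload 100010.
Byte 3: 0xB1 = 10110001 (10xxxxxx ✓), payload 110001.
Concatenate: 1111100010110001 = 0xF8B1 (16 bits → U+F8B1).

U+F8B1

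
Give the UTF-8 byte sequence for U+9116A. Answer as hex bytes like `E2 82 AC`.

U+9116A = 0x9116A = 594282 decimal. In range U+10000–U+10FFFF → 4-byte form: 11110xxx 10xxxxxx 10xxxxxx 10xxxxxx.
Binary (21 bits): 010010001000101101010.
Split 3+6+6+6: 010 | 010001 | 000101 | 101010.
Byte 1: 11110010 = 0xF2.
Byte 2: 10010001 = 0x91.
Byte 3: 10000101 = 0x85.
Byte 4: 10101010 = 0xAA.

F2 91 85 AA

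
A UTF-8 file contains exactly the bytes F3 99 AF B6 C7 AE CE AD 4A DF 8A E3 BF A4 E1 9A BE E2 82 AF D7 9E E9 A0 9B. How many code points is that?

Byte at offset 0: 0xF3 = 11110011 → 4-byte char (#1). Advance 4.
Byte at offset 4: 0xC7 = 11000111 → 2-byte char (#2). Advance 2.
Byte at offset 6: 0xCE = 11001110 → 2-byte char (#3). Advance 2.
Byte at offset 8: 0x4A = 01001010 → 1-byte char (#4). Advance 1.
Byte at offset 9: 0xDF = 11011111 → 2-byte char (#5). Advance 2.
Byte at offset 11: 0xE3 = 11100011 → 3-byte char (#6). Advance 3.
Byte at offset 14: 0xE1 = 11100001 → 3-byte char (#7). Advance 3.
Byte at offset 17: 0xE2 = 11100010 → 3-byte char (#8). Advance 3.
Byte at offset 20: 0xD7 = 11010111 → 2-byte char (#9). Advance 2.
Byte at offset 22: 0xE9 = 11101001 → 3-byte char (#10). Advance 3.
Reached end at offset 25 after 10 code points.

10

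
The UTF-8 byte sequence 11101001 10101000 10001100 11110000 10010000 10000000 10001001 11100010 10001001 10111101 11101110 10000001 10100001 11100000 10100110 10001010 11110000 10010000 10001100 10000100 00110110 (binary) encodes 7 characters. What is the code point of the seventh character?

Offset 0: leading byte 0xE9 = 11101001 → 3-byte char #1 = E9 A8 8C.
Offset 3: leading byte 0xF0 = 11110000 → 4-byte char #2 = F0 90 80 89.
Offset 7: leading byte 0xE2 = 11100010 → 3-byte char #3 = E2 89 BD.
Offset 10: leading byte 0xEE = 11101110 → 3-byte char #4 = EE 81 A1.
Offset 13: leading byte 0xE0 = 11100000 → 3-byte char #5 = E0 A6 8A.
Offset 16: leading byte 0xF0 = 11110000 → 4-byte char #6 = F0 90 8C 84.
Offset 20: leading byte 0x36 = 00110110 → 1-byte char #7 = 36.
Leading byte 0x36 = 00110110 matches 0xxxxxxx → 1-byte sequence.
Byte 1: 0x36 = 00110110, payload 0110110 (7 bits).
Concatenate: 0110110 = 0x36 (7 bits → U+0036).

U+0036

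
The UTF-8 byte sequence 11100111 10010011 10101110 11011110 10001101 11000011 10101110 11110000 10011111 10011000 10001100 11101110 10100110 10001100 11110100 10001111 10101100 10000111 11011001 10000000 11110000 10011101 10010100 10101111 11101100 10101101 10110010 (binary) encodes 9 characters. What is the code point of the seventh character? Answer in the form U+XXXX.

U+0640

Offset 0: leading byte 0xE7 = 11100111 → 3-byte char #1 = E7 93 AE.
Offset 3: leading byte 0xDE = 11011110 → 2-byte char #2 = DE 8D.
Offset 5: leading byte 0xC3 = 11000011 → 2-byte char #3 = C3 AE.
Offset 7: leading byte 0xF0 = 11110000 → 4-byte char #4 = F0 9F 98 8C.
Offset 11: leading byte 0xEE = 11101110 → 3-byte char #5 = EE A6 8C.
Offset 14: leading byte 0xF4 = 11110100 → 4-byte char #6 = F4 8F AC 87.
Offset 18: leading byte 0xD9 = 11011001 → 2-byte char #7 = D9 80.
Leading byte 0xD9 = 11011001 matches 110xxxxx → 2-byte sequence.
Byte 1: 0xD9 = 11011001, payload 11001 (5 bits).
Byte 2: 0x80 = 10000000 (10xxxxxx ✓), payload 000000.
Concatenate: 11001000000 = 0x640 (11 bits → U+0640).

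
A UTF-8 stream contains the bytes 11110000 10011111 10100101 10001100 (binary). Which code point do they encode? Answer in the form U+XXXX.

U+1F94C

Leading byte 0xF0 = 11110000 matches 11110xxx → 4-byte sequence.
Byte 1: 0xF0 = 11110000, payload 000 (3 bits).
Byte 2: 0x9F = 10011111 (10xxxxxx ✓), payload 011111.
Byte 3: 0xA5 = 10100101 (10xxxxxx ✓), payload 100101.
Byte 4: 0x8C = 10001100 (10xxxxxx ✓), payload 001100.
Concatenate: 000011111100101001100 = 0x1F94C (21 bits → U+1F94C).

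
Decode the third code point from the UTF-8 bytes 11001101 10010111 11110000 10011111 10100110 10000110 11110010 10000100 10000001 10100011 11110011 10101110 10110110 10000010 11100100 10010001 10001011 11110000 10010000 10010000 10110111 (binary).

U+84063

Offset 0: leading byte 0xCD = 11001101 → 2-byte char #1 = CD 97.
Offset 2: leading byte 0xF0 = 11110000 → 4-byte char #2 = F0 9F A6 86.
Offset 6: leading byte 0xF2 = 11110010 → 4-byte char #3 = F2 84 81 A3.
Leading byte 0xF2 = 11110010 matches 11110xxx → 4-byte sequence.
Byte 1: 0xF2 = 11110010, payload 010 (3 bits).
Byte 2: 0x84 = 10000100 (10xxxxxx ✓), payload 000100.
Byte 3: 0x81 = 10000001 (10xxxxxx ✓), payload 000001.
Byte 4: 0xA3 = 10100011 (10xxxxxx ✓), payload 100011.
Concatenate: 010000100000001100011 = 0x84063 (21 bits → U+84063).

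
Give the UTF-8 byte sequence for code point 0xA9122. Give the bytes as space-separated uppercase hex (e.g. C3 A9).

U+A9122 = 0xA9122 = 692514 decimal. In range U+10000–U+10FFFF → 4-byte form: 11110xxx 10xxxxxx 10xxxxxx 10xxxxxx.
Binary (21 bits): 010101001000100100010.
Split 3+6+6+6: 010 | 101001 | 000100 | 100010.
Byte 1: 11110010 = 0xF2.
Byte 2: 10101001 = 0xA9.
Byte 3: 10000100 = 0x84.
Byte 4: 10100010 = 0xA2.

F2 A9 84 A2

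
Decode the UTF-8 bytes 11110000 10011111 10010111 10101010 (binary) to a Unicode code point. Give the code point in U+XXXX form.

Leading byte 0xF0 = 11110000 matches 11110xxx → 4-byte sequence.
Byte 1: 0xF0 = 11110000, payload 000 (3 bits).
Byte 2: 0x9F = 10011111 (10xxxxxx ✓), payload 011111.
Byte 3: 0x97 = 10010111 (10xxxxxx ✓), payload 010111.
Byte 4: 0xAA = 10101010 (10xxxxxx ✓), payload 101010.
Concatenate: 000011111010111101010 = 0x1F5EA (21 bits → U+1F5EA).

U+1F5EA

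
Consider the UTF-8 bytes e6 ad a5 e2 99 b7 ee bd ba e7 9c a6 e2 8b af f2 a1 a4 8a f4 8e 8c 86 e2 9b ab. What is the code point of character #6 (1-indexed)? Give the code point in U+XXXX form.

Offset 0: leading byte 0xE6 = 11100110 → 3-byte char #1 = E6 AD A5.
Offset 3: leading byte 0xE2 = 11100010 → 3-byte char #2 = E2 99 B7.
Offset 6: leading byte 0xEE = 11101110 → 3-byte char #3 = EE BD BA.
Offset 9: leading byte 0xE7 = 11100111 → 3-byte char #4 = E7 9C A6.
Offset 12: leading byte 0xE2 = 11100010 → 3-byte char #5 = E2 8B AF.
Offset 15: leading byte 0xF2 = 11110010 → 4-byte char #6 = F2 A1 A4 8A.
Leading byte 0xF2 = 11110010 matches 11110xxx → 4-byte sequence.
Byte 1: 0xF2 = 11110010, payload 010 (3 bits).
Byte 2: 0xA1 = 10100001 (10xxxxxx ✓), payload 100001.
Byte 3: 0xA4 = 10100100 (10xxxxxx ✓), payload 100100.
Byte 4: 0x8A = 10001010 (10xxxxxx ✓), payload 001010.
Concatenate: 010100001100100001010 = 0xA190A (21 bits → U+A190A).

U+A190A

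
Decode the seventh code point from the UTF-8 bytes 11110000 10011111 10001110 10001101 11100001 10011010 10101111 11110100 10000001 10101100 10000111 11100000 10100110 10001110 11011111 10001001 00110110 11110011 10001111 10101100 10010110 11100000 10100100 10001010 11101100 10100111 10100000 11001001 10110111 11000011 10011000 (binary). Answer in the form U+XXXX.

U+CFB16

Offset 0: leading byte 0xF0 = 11110000 → 4-byte char #1 = F0 9F 8E 8D.
Offset 4: leading byte 0xE1 = 11100001 → 3-byte char #2 = E1 9A AF.
Offset 7: leading byte 0xF4 = 11110100 → 4-byte char #3 = F4 81 AC 87.
Offset 11: leading byte 0xE0 = 11100000 → 3-byte char #4 = E0 A6 8E.
Offset 14: leading byte 0xDF = 11011111 → 2-byte char #5 = DF 89.
Offset 16: leading byte 0x36 = 00110110 → 1-byte char #6 = 36.
Offset 17: leading byte 0xF3 = 11110011 → 4-byte char #7 = F3 8F AC 96.
Leading byte 0xF3 = 11110011 matches 11110xxx → 4-byte sequence.
Byte 1: 0xF3 = 11110011, payload 011 (3 bits).
Byte 2: 0x8F = 10001111 (10xxxxxx ✓), payload 001111.
Byte 3: 0xAC = 10101100 (10xxxxxx ✓), payload 101100.
Byte 4: 0x96 = 10010110 (10xxxxxx ✓), payload 010110.
Concatenate: 011001111101100010110 = 0xCFB16 (21 bits → U+CFB16).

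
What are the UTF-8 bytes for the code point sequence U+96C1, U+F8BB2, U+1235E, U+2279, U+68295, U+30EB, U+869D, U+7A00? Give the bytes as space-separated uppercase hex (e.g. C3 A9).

U+96C1: 3-byte form → E9 9B 81.
U+F8BB2: 4-byte form → F3 B8 AE B2.
U+1235E: 4-byte form → F0 92 8D 9E.
U+2279: 3-byte form → E2 89 B9.
U+68295: 4-byte form → F1 A8 8A 95.
U+30EB: 3-byte form → E3 83 AB.
U+869D: 3-byte form → E8 9A 9D.
U+7A00: 3-byte form → E7 A8 80.
Concatenated (27 bytes): E9 9B 81 F3 B8 AE B2 F0 92 8D 9E E2 89 B9 F1 A8 8A 95 E3 83 AB E8 9A 9D E7 A8 80.

E9 9B 81 F3 B8 AE B2 F0 92 8D 9E E2 89 B9 F1 A8 8A 95 E3 83 AB E8 9A 9D E7 A8 80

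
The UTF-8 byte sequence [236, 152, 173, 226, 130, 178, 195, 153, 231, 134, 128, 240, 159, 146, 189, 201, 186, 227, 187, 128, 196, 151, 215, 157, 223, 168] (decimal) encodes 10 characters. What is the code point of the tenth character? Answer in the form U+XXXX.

Offset 0: leading byte 0xEC = 11101100 → 3-byte char #1 = EC 98 AD.
Offset 3: leading byte 0xE2 = 11100010 → 3-byte char #2 = E2 82 B2.
Offset 6: leading byte 0xC3 = 11000011 → 2-byte char #3 = C3 99.
Offset 8: leading byte 0xE7 = 11100111 → 3-byte char #4 = E7 86 80.
Offset 11: leading byte 0xF0 = 11110000 → 4-byte char #5 = F0 9F 92 BD.
Offset 15: leading byte 0xC9 = 11001001 → 2-byte char #6 = C9 BA.
Offset 17: leading byte 0xE3 = 11100011 → 3-byte char #7 = E3 BB 80.
Offset 20: leading byte 0xC4 = 11000100 → 2-byte char #8 = C4 97.
Offset 22: leading byte 0xD7 = 11010111 → 2-byte char #9 = D7 9D.
Offset 24: leading byte 0xDF = 11011111 → 2-byte char #10 = DF A8.
Leading byte 0xDF = 11011111 matches 110xxxxx → 2-byte sequence.
Byte 1: 0xDF = 11011111, payload 11111 (5 bits).
Byte 2: 0xA8 = 10101000 (10xxxxxx ✓), payload 101000.
Concatenate: 11111101000 = 0x7E8 (11 bits → U+07E8).

U+07E8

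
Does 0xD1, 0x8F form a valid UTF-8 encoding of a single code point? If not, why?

Leading byte 0xD1 = 11010001 → 2-byte form.
Continuation bytes 0x8F=10001111 all match 10xxxxxx.
Decoded value 0x44F is ≥ 0x80 (shortest form) and not a surrogate.

valid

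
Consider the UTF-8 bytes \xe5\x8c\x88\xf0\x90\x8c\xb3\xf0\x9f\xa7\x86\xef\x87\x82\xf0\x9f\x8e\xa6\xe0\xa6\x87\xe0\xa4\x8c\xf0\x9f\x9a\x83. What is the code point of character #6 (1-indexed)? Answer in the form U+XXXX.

Offset 0: leading byte 0xE5 = 11100101 → 3-byte char #1 = E5 8C 88.
Offset 3: leading byte 0xF0 = 11110000 → 4-byte char #2 = F0 90 8C B3.
Offset 7: leading byte 0xF0 = 11110000 → 4-byte char #3 = F0 9F A7 86.
Offset 11: leading byte 0xEF = 11101111 → 3-byte char #4 = EF 87 82.
Offset 14: leading byte 0xF0 = 11110000 → 4-byte char #5 = F0 9F 8E A6.
Offset 18: leading byte 0xE0 = 11100000 → 3-byte char #6 = E0 A6 87.
Leading byte 0xE0 = 11100000 matches 1110xxxx → 3-byte sequence.
Byte 1: 0xE0 = 11100000, payload 0000 (4 bits).
Byte 2: 0xA6 = 10100110 (10xxxxxx ✓), payload 100110.
Byte 3: 0x87 = 10000111 (10xxxxxx ✓), payload 000111.
Concatenate: 0000100110000111 = 0x987 (16 bits → U+0987).

U+0987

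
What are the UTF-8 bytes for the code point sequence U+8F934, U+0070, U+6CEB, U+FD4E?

U+8F934: 4-byte form → F2 8F A4 B4.
U+0070: 1-byte form → 70.
U+6CEB: 3-byte form → E6 B3 AB.
U+FD4E: 3-byte form → EF B5 8E.
Concatenated (11 bytes): F2 8F A4 B4 70 E6 B3 AB EF B5 8E.

F2 8F A4 B4 70 E6 B3 AB EF B5 8E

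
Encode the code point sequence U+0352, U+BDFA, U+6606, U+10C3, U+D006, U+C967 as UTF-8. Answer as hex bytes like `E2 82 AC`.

U+0352: 2-byte form → CD 92.
U+BDFA: 3-byte form → EB B7 BA.
U+6606: 3-byte form → E6 98 86.
U+10C3: 3-byte form → E1 83 83.
U+D006: 3-byte form → ED 80 86.
U+C967: 3-byte form → EC A5 A7.
Concatenated (17 bytes): CD 92 EB B7 BA E6 98 86 E1 83 83 ED 80 86 EC A5 A7.

CD 92 EB B7 BA E6 98 86 E1 83 83 ED 80 86 EC A5 A7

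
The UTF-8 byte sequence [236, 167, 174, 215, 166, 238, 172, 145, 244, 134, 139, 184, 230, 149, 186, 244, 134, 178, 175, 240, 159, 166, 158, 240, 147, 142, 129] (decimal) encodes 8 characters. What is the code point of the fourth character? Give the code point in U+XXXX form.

Offset 0: leading byte 0xEC = 11101100 → 3-byte char #1 = EC A7 AE.
Offset 3: leading byte 0xD7 = 11010111 → 2-byte char #2 = D7 A6.
Offset 5: leading byte 0xEE = 11101110 → 3-byte char #3 = EE AC 91.
Offset 8: leading byte 0xF4 = 11110100 → 4-byte char #4 = F4 86 8B B8.
Leading byte 0xF4 = 11110100 matches 11110xxx → 4-byte sequence.
Byte 1: 0xF4 = 11110100, payload 100 (3 bits).
Byte 2: 0x86 = 10000110 (10xxxxxx ✓), payload 000110.
Byte 3: 0x8B = 10001011 (10xxxxxx ✓), payload 001011.
Byte 4: 0xB8 = 10111000 (10xxxxxx ✓), payload 111000.
Concatenate: 100000110001011111000 = 0x1062F8 (21 bits → U+1062F8).

U+1062F8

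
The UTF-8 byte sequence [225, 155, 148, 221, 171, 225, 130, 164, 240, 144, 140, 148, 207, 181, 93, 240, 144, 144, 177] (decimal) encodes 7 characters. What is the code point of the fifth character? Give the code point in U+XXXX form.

Offset 0: leading byte 0xE1 = 11100001 → 3-byte char #1 = E1 9B 94.
Offset 3: leading byte 0xDD = 11011101 → 2-byte char #2 = DD AB.
Offset 5: leading byte 0xE1 = 11100001 → 3-byte char #3 = E1 82 A4.
Offset 8: leading byte 0xF0 = 11110000 → 4-byte char #4 = F0 90 8C 94.
Offset 12: leading byte 0xCF = 11001111 → 2-byte char #5 = CF B5.
Leading byte 0xCF = 11001111 matches 110xxxxx → 2-byte sequence.
Byte 1: 0xCF = 11001111, payload 01111 (5 bits).
Byte 2: 0xB5 = 10110101 (10xxxxxx ✓), payload 110101.
Concatenate: 01111110101 = 0x3F5 (11 bits → U+03F5).

U+03F5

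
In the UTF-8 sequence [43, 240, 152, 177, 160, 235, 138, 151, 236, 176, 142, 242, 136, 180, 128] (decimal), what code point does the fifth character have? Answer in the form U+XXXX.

Offset 0: leading byte 0x2B = 00101011 → 1-byte char #1 = 2B.
Offset 1: leading byte 0xF0 = 11110000 → 4-byte char #2 = F0 98 B1 A0.
Offset 5: leading byte 0xEB = 11101011 → 3-byte char #3 = EB 8A 97.
Offset 8: leading byte 0xEC = 11101100 → 3-byte char #4 = EC B0 8E.
Offset 11: leading byte 0xF2 = 11110010 → 4-byte char #5 = F2 88 B4 80.
Leading byte 0xF2 = 11110010 matches 11110xxx → 4-byte sequence.
Byte 1: 0xF2 = 11110010, payload 010 (3 bits).
Byte 2: 0x88 = 10001000 (10xxxxxx ✓), payload 001000.
Byte 3: 0xB4 = 10110100 (10xxxxxx ✓), payload 110100.
Byte 4: 0x80 = 10000000 (10xxxxxx ✓), payload 000000.
Concatenate: 010001000110100000000 = 0x88D00 (21 bits → U+88D00).

U+88D00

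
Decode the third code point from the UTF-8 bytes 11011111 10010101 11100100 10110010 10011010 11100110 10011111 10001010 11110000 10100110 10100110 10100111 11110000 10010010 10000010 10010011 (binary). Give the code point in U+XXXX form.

Offset 0: leading byte 0xDF = 11011111 → 2-byte char #1 = DF 95.
Offset 2: leading byte 0xE4 = 11100100 → 3-byte char #2 = E4 B2 9A.
Offset 5: leading byte 0xE6 = 11100110 → 3-byte char #3 = E6 9F 8A.
Leading byte 0xE6 = 11100110 matches 1110xxxx → 3-byte sequence.
Byte 1: 0xE6 = 11100110, payload 0110 (4 bits).
Byte 2: 0x9F = 10011111 (10xxxxxx ✓), payload 011111.
Byte 3: 0x8A = 10001010 (10xxxxxx ✓), payload 001010.
Concatenate: 0110011111001010 = 0x67CA (16 bits → U+67CA).

U+67CA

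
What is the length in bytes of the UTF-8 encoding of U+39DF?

U+39DF = 0x39DF. UTF-8 uses 1 byte below 0x80, 2 below 0x800, 3 below 0x10000, 4 up to 0x10FFFF. 0x39DF is in U+0800–U+FFFF → 3 bytes.

3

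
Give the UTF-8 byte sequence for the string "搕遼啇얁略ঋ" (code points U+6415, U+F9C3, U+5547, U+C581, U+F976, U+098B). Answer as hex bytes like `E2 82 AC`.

U+6415: 3-byte form → E6 90 95.
U+F9C3: 3-byte form → EF A7 83.
U+5547: 3-byte form → E5 95 87.
U+C581: 3-byte form → EC 96 81.
U+F976: 3-byte form → EF A5 B6.
U+098B: 3-byte form → E0 A6 8B.
Concatenated (18 bytes): E6 90 95 EF A7 83 E5 95 87 EC 96 81 EF A5 B6 E0 A6 8B.

E6 90 95 EF A7 83 E5 95 87 EC 96 81 EF A5 B6 E0 A6 8B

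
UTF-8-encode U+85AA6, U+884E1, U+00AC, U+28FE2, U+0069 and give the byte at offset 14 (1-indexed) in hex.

0xA2

1-indexed offset 14 is 0-indexed offset 13.
U+85AA6 → 4-byte form F2 85 AA A6 at offsets 0–3.
U+884E1 → 4-byte form F2 88 93 A1 at offsets 4–7.
U+00AC → 2-byte form C2 AC at offsets 8–9.
U+28FE2 → 4-byte form F0 A8 BF A2 at offsets 10–13.
Offset 13 falls in char 4's range; it's byte 4 of F0 A8 BF A2 = 0xA2.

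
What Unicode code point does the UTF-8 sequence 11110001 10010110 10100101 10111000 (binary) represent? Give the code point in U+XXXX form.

U+56978

Leading byte 0xF1 = 11110001 matches 11110xxx → 4-byte sequence.
Byte 1: 0xF1 = 11110001, payload 001 (3 bits).
Byte 2: 0x96 = 10010110 (10xxxxxx ✓), payload 010110.
Byte 3: 0xA5 = 10100101 (10xxxxxx ✓), payload 100101.
Byte 4: 0xB8 = 10111000 (10xxxxxx ✓), payload 111000.
Concatenate: 001010110100101111000 = 0x56978 (21 bits → U+56978).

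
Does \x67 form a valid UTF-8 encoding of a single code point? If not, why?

Leading byte 0x67 = 01100111 → 1-byte form.

valid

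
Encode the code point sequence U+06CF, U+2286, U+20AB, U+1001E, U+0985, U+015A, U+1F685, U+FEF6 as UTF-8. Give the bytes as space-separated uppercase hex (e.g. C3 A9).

DB 8F E2 8A 86 E2 82 AB F0 90 80 9E E0 A6 85 C5 9A F0 9F 9A 85 EF BB B6

U+06CF: 2-byte form → DB 8F.
U+2286: 3-byte form → E2 8A 86.
U+20AB: 3-byte form → E2 82 AB.
U+1001E: 4-byte form → F0 90 80 9E.
U+0985: 3-byte form → E0 A6 85.
U+015A: 2-byte form → C5 9A.
U+1F685: 4-byte form → F0 9F 9A 85.
U+FEF6: 3-byte form → EF BB B6.
Concatenated (24 bytes): DB 8F E2 8A 86 E2 82 AB F0 90 80 9E E0 A6 85 C5 9A F0 9F 9A 85 EF BB B6.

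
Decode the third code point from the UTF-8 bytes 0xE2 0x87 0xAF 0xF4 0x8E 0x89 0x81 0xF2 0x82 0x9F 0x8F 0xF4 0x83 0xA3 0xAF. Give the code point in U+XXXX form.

Offset 0: leading byte 0xE2 = 11100010 → 3-byte char #1 = E2 87 AF.
Offset 3: leading byte 0xF4 = 11110100 → 4-byte char #2 = F4 8E 89 81.
Offset 7: leading byte 0xF2 = 11110010 → 4-byte char #3 = F2 82 9F 8F.
Leading byte 0xF2 = 11110010 matches 11110xxx → 4-byte sequence.
Byte 1: 0xF2 = 11110010, payload 010 (3 bits).
Byte 2: 0x82 = 10000010 (10xxxxxx ✓), payload 000010.
Byte 3: 0x9F = 10011111 (10xxxxxx ✓), payload 011111.
Byte 4: 0x8F = 10001111 (10xxxxxx ✓), payload 001111.
Concatenate: 010000010011111001111 = 0x827CF (21 bits → U+827CF).

U+827CF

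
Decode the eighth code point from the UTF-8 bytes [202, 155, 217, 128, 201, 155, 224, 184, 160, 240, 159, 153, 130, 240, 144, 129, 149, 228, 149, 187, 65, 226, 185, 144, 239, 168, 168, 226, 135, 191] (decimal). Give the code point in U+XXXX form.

U+0041

Offset 0: leading byte 0xCA = 11001010 → 2-byte char #1 = CA 9B.
Offset 2: leading byte 0xD9 = 11011001 → 2-byte char #2 = D9 80.
Offset 4: leading byte 0xC9 = 11001001 → 2-byte char #3 = C9 9B.
Offset 6: leading byte 0xE0 = 11100000 → 3-byte char #4 = E0 B8 A0.
Offset 9: leading byte 0xF0 = 11110000 → 4-byte char #5 = F0 9F 99 82.
Offset 13: leading byte 0xF0 = 11110000 → 4-byte char #6 = F0 90 81 95.
Offset 17: leading byte 0xE4 = 11100100 → 3-byte char #7 = E4 95 BB.
Offset 20: leading byte 0x41 = 01000001 → 1-byte char #8 = 41.
Leading byte 0x41 = 01000001 matches 0xxxxxxx → 1-byte sequence.
Byte 1: 0x41 = 01000001, payload 1000001 (7 bits).
Concatenate: 1000001 = 0x41 (7 bits → U+0041).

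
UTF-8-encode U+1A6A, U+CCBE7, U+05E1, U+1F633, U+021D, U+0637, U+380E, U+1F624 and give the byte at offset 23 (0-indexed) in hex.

0xA4

U+1A6A → 3-byte form E1 A9 AA at offsets 0–2.
U+CCBE7 → 4-byte form F3 8C AF A7 at offsets 3–6.
U+05E1 → 2-byte form D7 A1 at offsets 7–8.
U+1F633 → 4-byte form F0 9F 98 B3 at offsets 9–12.
U+021D → 2-byte form C8 9D at offsets 13–14.
U+0637 → 2-byte form D8 B7 at offsets 15–16.
U+380E → 3-byte form E3 A0 8E at offsets 17–19.
U+1F624 → 4-byte form F0 9F 98 A4 at offsets 20–23.
Offset 23 falls in char 8's range; it's byte 4 of F0 9F 98 A4 = 0xA4.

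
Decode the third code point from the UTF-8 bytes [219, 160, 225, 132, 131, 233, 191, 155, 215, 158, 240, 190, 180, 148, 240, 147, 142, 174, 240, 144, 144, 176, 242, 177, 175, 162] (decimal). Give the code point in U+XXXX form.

Offset 0: leading byte 0xDB = 11011011 → 2-byte char #1 = DB A0.
Offset 2: leading byte 0xE1 = 11100001 → 3-byte char #2 = E1 84 83.
Offset 5: leading byte 0xE9 = 11101001 → 3-byte char #3 = E9 BF 9B.
Leading byte 0xE9 = 11101001 matches 1110xxxx → 3-byte sequence.
Byte 1: 0xE9 = 11101001, payload 1001 (4 bits).
Byte 2: 0xBF = 10111111 (10xxxxxx ✓), payload 111111.
Byte 3: 0x9B = 10011011 (10xxxxxx ✓), payload 011011.
Concatenate: 1001111111011011 = 0x9FDB (16 bits → U+9FDB).

U+9FDB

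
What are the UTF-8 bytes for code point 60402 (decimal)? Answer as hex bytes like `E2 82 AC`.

U+EBF2 = 0xEBF2 = 60402 decimal. In range U+0800–U+FFFF → 3-byte form: 1110xxxx 10xxxxxx 10xxxxxx.
Binary (16 bits): 1110101111110010.
Split 4+6+6: 1110 | 101111 | 110010.
Byte 1: 11101110 = 0xEE.
Byte 2: 10101111 = 0xAF.
Byte 3: 10110010 = 0xB2.

EE AF B2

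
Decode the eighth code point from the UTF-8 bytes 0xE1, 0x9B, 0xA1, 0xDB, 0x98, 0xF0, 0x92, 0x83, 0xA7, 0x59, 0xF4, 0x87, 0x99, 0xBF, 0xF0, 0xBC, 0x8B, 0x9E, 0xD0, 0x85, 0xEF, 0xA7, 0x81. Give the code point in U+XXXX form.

Offset 0: leading byte 0xE1 = 11100001 → 3-byte char #1 = E1 9B A1.
Offset 3: leading byte 0xDB = 11011011 → 2-byte char #2 = DB 98.
Offset 5: leading byte 0xF0 = 11110000 → 4-byte char #3 = F0 92 83 A7.
Offset 9: leading byte 0x59 = 01011001 → 1-byte char #4 = 59.
Offset 10: leading byte 0xF4 = 11110100 → 4-byte char #5 = F4 87 99 BF.
Offset 14: leading byte 0xF0 = 11110000 → 4-byte char #6 = F0 BC 8B 9E.
Offset 18: leading byte 0xD0 = 11010000 → 2-byte char #7 = D0 85.
Offset 20: leading byte 0xEF = 11101111 → 3-byte char #8 = EF A7 81.
Leading byte 0xEF = 11101111 matches 1110xxxx → 3-byte sequence.
Byte 1: 0xEF = 11101111, payload 1111 (4 bits).
Byte 2: 0xA7 = 10100111 (10xxxxxx ✓), payload 100111.
Byte 3: 0x81 = 10000001 (10xxxxxx ✓), payload 000001.
Concatenate: 1111100111000001 = 0xF9C1 (16 bits → U+F9C1).

U+F9C1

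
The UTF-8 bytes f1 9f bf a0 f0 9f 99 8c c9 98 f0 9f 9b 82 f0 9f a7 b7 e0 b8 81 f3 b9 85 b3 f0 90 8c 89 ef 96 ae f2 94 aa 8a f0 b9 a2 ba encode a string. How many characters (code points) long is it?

Byte at offset 0: 0xF1 = 11110001 → 4-byte char (#1). Advance 4.
Byte at offset 4: 0xF0 = 11110000 → 4-byte char (#2). Advance 4.
Byte at offset 8: 0xC9 = 11001001 → 2-byte char (#3). Advance 2.
Byte at offset 10: 0xF0 = 11110000 → 4-byte char (#4). Advance 4.
Byte at offset 14: 0xF0 = 11110000 → 4-byte char (#5). Advance 4.
Byte at offset 18: 0xE0 = 11100000 → 3-byte char (#6). Advance 3.
Byte at offset 21: 0xF3 = 11110011 → 4-byte char (#7). Advance 4.
Byte at offset 25: 0xF0 = 11110000 → 4-byte char (#8). Advance 4.
Byte at offset 29: 0xEF = 11101111 → 3-byte char (#9). Advance 3.
Byte at offset 32: 0xF2 = 11110010 → 4-byte char (#10). Advance 4.
Byte at offset 36: 0xF0 = 11110000 → 4-byte char (#11). Advance 4.
Reached end at offset 40 after 11 code points.

11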